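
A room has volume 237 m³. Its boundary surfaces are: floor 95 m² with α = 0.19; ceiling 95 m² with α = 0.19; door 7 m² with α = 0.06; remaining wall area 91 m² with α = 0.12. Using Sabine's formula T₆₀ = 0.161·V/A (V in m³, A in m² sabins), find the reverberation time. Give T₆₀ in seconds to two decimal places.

Total absorption A = 95·0.19 + 95·0.19 + 7·0.06 + 91·0.12 = 47.44 m² sabins.
T₆₀ = 0.161 × 237 / 47.44 = 0.804 s.

0.80 s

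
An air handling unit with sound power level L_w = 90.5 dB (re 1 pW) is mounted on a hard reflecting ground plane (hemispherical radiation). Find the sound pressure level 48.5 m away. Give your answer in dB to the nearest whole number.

49 dB

L_p = L_w − 10·log₁₀(2π·r²) with r = 48.5 m.
2π·r² = 1.478e+04 m², 10·log₁₀ of that is 41.697 dB.
L_p = 90.5 − 41.697 = 48.80 dB.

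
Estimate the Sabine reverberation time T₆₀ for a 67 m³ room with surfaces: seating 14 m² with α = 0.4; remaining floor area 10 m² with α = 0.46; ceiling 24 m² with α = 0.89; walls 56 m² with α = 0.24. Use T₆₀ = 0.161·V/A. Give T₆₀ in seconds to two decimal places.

0.24 s

Total absorption A = 14·0.4 + 10·0.46 + 24·0.89 + 56·0.24 = 45.00 m² sabins.
T₆₀ = 0.161·V/A = 0.161·67/45.00 = 0.240 s.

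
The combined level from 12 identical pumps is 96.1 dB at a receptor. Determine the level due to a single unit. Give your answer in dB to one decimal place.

12 equal contributions raise the level by 10·log₁₀ 12 = 10.792 dB, so each unit alone gives 96.1 − 10.792.

85.3 dB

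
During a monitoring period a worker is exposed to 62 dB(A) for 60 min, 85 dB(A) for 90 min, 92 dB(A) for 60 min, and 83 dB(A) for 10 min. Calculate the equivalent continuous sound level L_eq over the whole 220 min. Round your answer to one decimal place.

87.6 dB(A)

L_eq = 10·log₁₀[(1/T)·Σ tᵢ·10^(Lᵢ/10)] with T = 220 min.
Σ tᵢ·10^(Lᵢ/10) = 60·10^(62/10) + 90·10^(85/10) + 60·10^(92/10) + 10·10^(83/10) = 1.256e+11.
L_eq = 10·log₁₀(1.256e+11/220) = 87.57 dB(A).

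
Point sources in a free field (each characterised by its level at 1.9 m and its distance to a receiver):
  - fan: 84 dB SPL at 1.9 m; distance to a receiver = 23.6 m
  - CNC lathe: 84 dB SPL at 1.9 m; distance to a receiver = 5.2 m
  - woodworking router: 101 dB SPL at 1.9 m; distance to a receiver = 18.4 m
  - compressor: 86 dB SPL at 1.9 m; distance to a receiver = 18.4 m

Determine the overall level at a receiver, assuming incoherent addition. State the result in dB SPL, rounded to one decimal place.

First find each source's level at the receiver (point-source: −20·log₁₀(r/r_ref)), then combine on an intensity basis.
fan: 84 − 20·log₁₀(23.6/1.9) = 84 − 21.88 = 62.12 dB SPL.
CNC lathe: 84 − 20·log₁₀(5.2/1.9) = 84 − 8.74 = 75.26 dB SPL.
woodworking router: 101 − 20·log₁₀(18.4/1.9) = 101 − 19.72 = 81.28 dB SPL.
compressor: 86 − 20·log₁₀(18.4/1.9) = 86 − 19.72 = 66.28 dB SPL.
Σ 10^(L/10) = 1.736e+08 → L_total = 10·log₁₀(1.736e+08) = 82.40 dB SPL.

82.4 dB SPL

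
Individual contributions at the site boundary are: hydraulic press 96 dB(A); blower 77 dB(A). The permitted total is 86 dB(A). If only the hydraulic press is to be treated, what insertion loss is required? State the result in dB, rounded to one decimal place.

Fixed contribution from the other source: Σ 10^(L/10) = 10^(77/10) = 5.012e+07 (77.00 dB(A)).
The limit corresponds to 10^(86/10) = 3.981e+08; subtracting the fixed part leaves 3.480e+08 for the hydraulic press, i.e. 85.42 dB(A).
Required insertion loss = 96 − 85.42 = 10.58 dB.

10.6 dB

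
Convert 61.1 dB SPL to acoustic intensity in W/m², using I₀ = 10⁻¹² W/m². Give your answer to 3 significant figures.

L = 10·log₁₀(I/I₀) ⇒ I = I₀·10^(L/10) = 10⁻¹² × 10^6.11.

1.29e-06 W/m²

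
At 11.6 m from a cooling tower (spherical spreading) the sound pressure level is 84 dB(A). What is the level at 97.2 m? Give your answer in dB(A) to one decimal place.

Spherical spreading from a point source gives a 20·log₁₀(r₂/r₁) drop.
L₂ = 84 − 20·log₁₀(97.2/11.6) = 84 − 18.464 = 65.54 dB(A).

65.5 dB(A)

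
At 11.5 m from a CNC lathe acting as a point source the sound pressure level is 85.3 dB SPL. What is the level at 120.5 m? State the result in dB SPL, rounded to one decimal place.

64.9 dB SPL

Point-source attenuation: ΔL = 20·log₁₀(r₂/r₁) = 20·log₁₀(120.5/11.5) = 20.406 dB.
L₂ = 85.3 − 20·log₁₀(120.5/11.5) = 85.3 − 20.406 = 64.89 dB SPL.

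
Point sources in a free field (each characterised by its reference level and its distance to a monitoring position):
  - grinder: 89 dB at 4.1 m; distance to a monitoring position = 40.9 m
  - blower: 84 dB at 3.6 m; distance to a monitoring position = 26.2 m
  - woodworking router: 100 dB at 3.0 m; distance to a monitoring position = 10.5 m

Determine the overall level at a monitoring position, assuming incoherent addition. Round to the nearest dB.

89 dB

First find each source's level at the receiver (point-source: −20·log₁₀(r/r_ref)), then combine on an intensity basis.
grinder: 89 − 20·log₁₀(40.9/4.1) = 89 − 19.98 = 69.02 dB.
blower: 84 − 20·log₁₀(26.2/3.6) = 84 − 17.24 = 66.76 dB.
woodworking router: 100 − 20·log₁₀(10.5/3.0) = 100 − 10.88 = 89.12 dB.
Σ 10^(L/10) = 8.291e+08 → L_total = 10·log₁₀(8.291e+08) = 89.19 dB.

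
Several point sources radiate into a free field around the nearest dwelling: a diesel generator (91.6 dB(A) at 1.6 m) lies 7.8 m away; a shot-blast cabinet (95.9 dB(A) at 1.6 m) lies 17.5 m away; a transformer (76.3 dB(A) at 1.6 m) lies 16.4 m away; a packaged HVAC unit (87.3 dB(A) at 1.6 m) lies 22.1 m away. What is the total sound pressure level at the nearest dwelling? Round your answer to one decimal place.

79.8 dB(A)

Apply inverse-square spreading to bring every level to the receiver, then sum 10^(L/10).
diesel generator: 91.6 − 20·log₁₀(7.8/1.6) = 91.6 − 13.76 = 77.84 dB(A).
shot-blast cabinet: 95.9 − 20·log₁₀(17.5/1.6) = 95.9 − 20.78 = 75.12 dB(A).
transformer: 76.3 − 20·log₁₀(16.4/1.6) = 76.3 − 20.21 = 56.09 dB(A).
packaged HVAC unit: 87.3 − 20·log₁₀(22.1/1.6) = 87.3 − 22.81 = 64.49 dB(A).
Σ 10^(L/10) = 9.656e+07 → L_total = 10·log₁₀(9.656e+07) = 79.85 dB(A).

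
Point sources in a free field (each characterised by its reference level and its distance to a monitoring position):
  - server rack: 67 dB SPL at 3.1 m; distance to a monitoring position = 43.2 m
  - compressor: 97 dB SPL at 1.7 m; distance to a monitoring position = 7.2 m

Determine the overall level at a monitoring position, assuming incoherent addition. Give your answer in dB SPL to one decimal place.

84.5 dB SPL

First find each source's level at the receiver (point-source: −20·log₁₀(r/r_ref)), then combine on an intensity basis.
server rack: 67 − 20·log₁₀(43.2/3.1) = 67 − 22.88 = 44.12 dB SPL.
compressor: 97 − 20·log₁₀(7.2/1.7) = 97 − 12.54 = 84.46 dB SPL.
Σ 10^(L/10) = 2.794e+08 → L_total = 10·log₁₀(2.794e+08) = 84.46 dB SPL.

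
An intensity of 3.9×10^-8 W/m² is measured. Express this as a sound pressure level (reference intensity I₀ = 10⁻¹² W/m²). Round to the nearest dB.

46 dB

L = 10·log₁₀(I/I₀) = 10·log₁₀(3.9×10^-8/10⁻¹²) = 10·log₁₀(3.9×10^4).
L = 10·(0.5911 + 4) = 45.91 dB.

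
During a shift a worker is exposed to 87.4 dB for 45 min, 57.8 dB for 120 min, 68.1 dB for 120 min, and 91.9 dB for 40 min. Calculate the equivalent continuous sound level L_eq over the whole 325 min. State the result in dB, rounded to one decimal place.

Weight each interval's intensity by its duration and average over T = 325 min:
Σ tᵢ·10^(Lᵢ/10) = 45·10^(87.4/10) + 120·10^(57.8/10) + 120·10^(68.1/10) + 40·10^(91.9/10) = 8.753e+10.
L_eq = 10·log₁₀(8.753e+10/325) = 84.30 dB.

84.3 dB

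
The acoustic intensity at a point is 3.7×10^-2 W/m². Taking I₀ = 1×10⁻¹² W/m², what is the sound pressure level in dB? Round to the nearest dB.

106 dB

Dividing by I₀ shifts the exponent by 12: I/I₀ = 3.7×10^10.
L = 10·(0.5682 + 10) = 105.68 dB.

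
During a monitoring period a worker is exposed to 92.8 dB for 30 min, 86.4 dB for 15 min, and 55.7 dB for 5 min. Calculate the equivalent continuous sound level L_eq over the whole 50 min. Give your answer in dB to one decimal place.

91.1 dB

The energy average is taken in the linear domain: L_eq = 10·log₁₀[(Σ tᵢ·10^(Lᵢ/10))/T], T = 50 min.
Σ tᵢ·10^(Lᵢ/10) = 30·10^(92.8/10) + 15·10^(86.4/10) + 5·10^(55.7/10) = 6.371e+10.
L_eq = 10·log₁₀(6.371e+10/50) = 91.05 dB.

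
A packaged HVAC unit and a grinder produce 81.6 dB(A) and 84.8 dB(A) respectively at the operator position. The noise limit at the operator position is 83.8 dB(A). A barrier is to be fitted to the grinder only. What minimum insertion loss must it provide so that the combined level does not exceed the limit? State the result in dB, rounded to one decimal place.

5.0 dB

The untreated sources together contribute 10^(81.6/10) = 1.445e+08, i.e. 81.60 dB(A).
The limit corresponds to 10^(83.8/10) = 2.399e+08; subtracting the fixed part leaves 9.534e+07 for the grinder, i.e. 79.79 dB(A).
So the grinder must be reduced from 84.8 to 79.79 dB(A): IL = 5.01 dB.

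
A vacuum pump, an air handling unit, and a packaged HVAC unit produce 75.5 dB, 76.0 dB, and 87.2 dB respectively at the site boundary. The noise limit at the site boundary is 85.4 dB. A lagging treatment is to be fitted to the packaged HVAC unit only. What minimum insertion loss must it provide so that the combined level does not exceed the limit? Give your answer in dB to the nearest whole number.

Fixed contribution from the other sources: Σ 10^(L/10) = 10^(75.5/10) + 10^(76.0/10) = 7.529e+07 (78.77 dB).
To meet 85.4 dB overall, the treated packaged HVAC unit may contribute at most 10^(85.4/10) − 7.529e+07 = 2.714e+08, i.e. 84.34 dB.
So the packaged HVAC unit must be reduced from 87.2 to 84.34 dB: IL = 2.86 dB.

3 dB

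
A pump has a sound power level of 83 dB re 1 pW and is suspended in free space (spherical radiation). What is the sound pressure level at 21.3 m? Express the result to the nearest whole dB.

The power spreads over a sphere of area 4π·r², so L_p = L_w − 10·log₁₀(4π·r²).
4π·r² = 5701 m², 10·log₁₀ of that is 37.560 dB.
L_p = 83 − 37.560 = 45.44 dB.

45 dB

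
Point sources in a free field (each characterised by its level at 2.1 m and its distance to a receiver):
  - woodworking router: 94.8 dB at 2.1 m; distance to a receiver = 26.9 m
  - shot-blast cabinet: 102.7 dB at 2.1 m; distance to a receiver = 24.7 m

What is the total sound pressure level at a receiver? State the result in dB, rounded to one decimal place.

81.8 dB

First find each source's level at the receiver (point-source: −20·log₁₀(r/r_ref)), then combine on an intensity basis.
woodworking router: 94.8 − 20·log₁₀(26.9/2.1) = 94.8 − 22.15 = 72.65 dB.
shot-blast cabinet: 102.7 − 20·log₁₀(24.7/2.1) = 102.7 − 21.41 = 81.29 dB.
Σ 10^(L/10) = 1.530e+08 → L_total = 10·log₁₀(1.530e+08) = 81.85 dB.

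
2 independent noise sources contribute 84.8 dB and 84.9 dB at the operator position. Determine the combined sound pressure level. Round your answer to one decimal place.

87.9 dB

For uncorrelated sources the intensities add, so convert each level to linear form, sum, and take 10·log₁₀ of the total.
Σ 10^(L/10) = 10^(84.8/10) + 10^(84.9/10) = 6.110e+08.
L_total = 10·log₁₀(6.110e+08) = 87.86 dB.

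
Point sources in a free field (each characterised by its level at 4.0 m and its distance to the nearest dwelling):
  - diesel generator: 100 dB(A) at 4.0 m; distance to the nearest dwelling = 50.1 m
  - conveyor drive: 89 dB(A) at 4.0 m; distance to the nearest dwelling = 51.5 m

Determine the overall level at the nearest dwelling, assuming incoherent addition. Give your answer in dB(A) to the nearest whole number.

78 dB(A)

Propagate each source to the receiver with L = L_ref − 20·log₁₀(r/r_ref), then add intensities.
diesel generator: 100 − 20·log₁₀(50.1/4.0) = 100 − 21.96 = 78.04 dB(A).
conveyor drive: 89 − 20·log₁₀(51.5/4.0) = 89 − 22.19 = 66.81 dB(A).
Σ 10^(L/10) = 6.854e+07 → L_total = 10·log₁₀(6.854e+07) = 78.36 dB(A).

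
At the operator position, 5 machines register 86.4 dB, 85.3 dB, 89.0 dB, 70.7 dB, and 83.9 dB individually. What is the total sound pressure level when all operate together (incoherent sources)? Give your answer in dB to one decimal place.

For uncorrelated sources the intensities add, so convert each level to linear form, sum, and take 10·log₁₀ of the total.
Σ 10^(L/10) = 10^(86.4/10) + 10^(85.3/10) + 10^(89.0/10) + 10^(70.7/10) + 10^(83.9/10) = 1.827e+09.
L_total = 10·log₁₀(1.827e+09) = 92.62 dB.

92.6 dB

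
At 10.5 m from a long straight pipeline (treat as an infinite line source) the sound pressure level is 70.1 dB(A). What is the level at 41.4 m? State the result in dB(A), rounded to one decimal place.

64.1 dB(A)

For a line source, L₂ = L₁ − 10·log₁₀(r₂/r₁).
L₂ = 70.1 − 10·log₁₀(41.4/10.5) = 70.1 − 5.958 = 64.14 dB(A).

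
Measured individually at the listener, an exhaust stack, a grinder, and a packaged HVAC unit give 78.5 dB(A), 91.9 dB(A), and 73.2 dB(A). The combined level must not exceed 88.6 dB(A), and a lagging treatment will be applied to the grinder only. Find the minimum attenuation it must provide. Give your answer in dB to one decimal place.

3.9 dB

Everything except the grinder sums to 10^(78.5/10) + 10^(73.2/10) = 9.169e+07 in linear terms, 79.62 dB(A).
To meet 88.6 dB(A) overall, the treated grinder may contribute at most 10^(88.6/10) − 9.169e+07 = 6.327e+08, i.e. 88.01 dB(A).
Required insertion loss = 91.9 − 88.01 = 3.89 dB.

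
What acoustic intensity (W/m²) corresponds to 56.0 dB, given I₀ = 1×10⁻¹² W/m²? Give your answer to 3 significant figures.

3.98e-07 W/m²

L = 10·log₁₀(I/I₀) ⇒ I = I₀·10^(L/10) = 10⁻¹² × 10^5.60.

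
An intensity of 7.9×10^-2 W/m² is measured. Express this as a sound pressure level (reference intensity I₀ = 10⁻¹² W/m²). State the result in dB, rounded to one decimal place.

L = 10·log₁₀(I/I₀) = 10·log₁₀(7.9×10^-2/10⁻¹²) = 10·log₁₀(7.9×10^10).
L = 10·(0.8976 + 10) = 108.98 dB.

109.0 dB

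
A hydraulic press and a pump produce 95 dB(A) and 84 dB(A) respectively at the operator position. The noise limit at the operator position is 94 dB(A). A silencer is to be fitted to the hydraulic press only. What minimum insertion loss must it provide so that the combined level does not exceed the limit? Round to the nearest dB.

1 dB

Everything except the hydraulic press sums to 10^(84/10) = 2.512e+08 in linear terms, 84.00 dB(A).
The limit corresponds to 10^(94/10) = 2.512e+09; subtracting the fixed part leaves 2.261e+09 for the hydraulic press, i.e. 93.54 dB(A).
So the hydraulic press must be reduced from 95 to 93.54 dB(A): IL = 1.46 dB.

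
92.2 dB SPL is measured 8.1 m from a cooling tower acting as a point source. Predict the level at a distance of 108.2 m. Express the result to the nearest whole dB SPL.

70 dB SPL

For a point source, L₂ = L₁ − 20·log₁₀(r₂/r₁).
L₂ = 92.2 − 20·log₁₀(108.2/8.1) = 92.2 − 22.515 = 69.69 dB SPL.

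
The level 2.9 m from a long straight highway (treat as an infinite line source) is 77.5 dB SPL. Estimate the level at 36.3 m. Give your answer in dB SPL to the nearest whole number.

67 dB SPL

Cylindrical spreading from a line source gives a 10·log₁₀(r₂/r₁) drop.
L₂ = 77.5 − 10·log₁₀(36.3/2.9) = 77.5 − 10.975 = 66.52 dB SPL.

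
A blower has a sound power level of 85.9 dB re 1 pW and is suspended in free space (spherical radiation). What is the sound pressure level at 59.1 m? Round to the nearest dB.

The power spreads over a sphere of area 4π·r², so L_p = L_w − 10·log₁₀(4π·r²).
4π·r² = 4.389e+04 m², 10·log₁₀ of that is 46.424 dB.
L_p = 85.9 − 46.424 = 39.48 dB.

39 dB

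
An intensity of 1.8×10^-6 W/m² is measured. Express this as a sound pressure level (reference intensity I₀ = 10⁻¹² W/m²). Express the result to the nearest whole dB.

I/I₀ = 1.8×10^-6/10⁻¹² = 1.8×10^6, and L = 10·log₁₀(I/I₀).
L = 10·(0.2553 + 6) = 62.55 dB.

63 dB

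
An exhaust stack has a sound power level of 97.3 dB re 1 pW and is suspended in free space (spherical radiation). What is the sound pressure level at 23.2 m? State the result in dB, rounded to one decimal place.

Free-field spherical radiation: L_p = L_w − 10·log₁₀(4π·r²), r = 23.2 m.
4π·r² = 6764 m², 10·log₁₀ of that is 38.302 dB.
L_p = 97.3 − 38.302 = 59.00 dB.

59.0 dB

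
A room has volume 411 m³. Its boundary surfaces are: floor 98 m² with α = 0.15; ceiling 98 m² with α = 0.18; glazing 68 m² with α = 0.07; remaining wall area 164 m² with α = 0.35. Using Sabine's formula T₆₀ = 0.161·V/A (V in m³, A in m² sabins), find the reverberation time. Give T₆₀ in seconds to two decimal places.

Summing Sᵢαᵢ: 98·0.15 + 98·0.18 + 68·0.07 + 164·0.35 = 94.50 m².
T₆₀ = 0.161·V/A = 0.161·411/94.50 = 0.700 s.

0.70 s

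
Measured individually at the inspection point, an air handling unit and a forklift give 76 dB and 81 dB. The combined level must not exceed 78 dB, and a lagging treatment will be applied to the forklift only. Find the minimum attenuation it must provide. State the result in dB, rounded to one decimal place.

7.3 dB

Everything except the forklift sums to 10^(76/10) = 3.981e+07 in linear terms, 76.00 dB.
The limit corresponds to 10^(78/10) = 6.310e+07; subtracting the fixed part leaves 2.329e+07 for the forklift, i.e. 73.67 dB.
So the forklift must be reduced from 81 to 73.67 dB: IL = 7.33 dB.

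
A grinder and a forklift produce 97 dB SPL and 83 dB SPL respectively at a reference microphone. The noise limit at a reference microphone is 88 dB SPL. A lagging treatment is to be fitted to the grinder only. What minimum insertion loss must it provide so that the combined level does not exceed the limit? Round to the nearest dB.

11 dB

Everything except the grinder sums to 10^(83/10) = 1.995e+08 in linear terms, 83.00 dB SPL.
The limit corresponds to 10^(88/10) = 6.310e+08; subtracting the fixed part leaves 4.314e+08 for the grinder, i.e. 86.35 dB SPL.
Required insertion loss = 97 − 86.35 = 10.65 dB.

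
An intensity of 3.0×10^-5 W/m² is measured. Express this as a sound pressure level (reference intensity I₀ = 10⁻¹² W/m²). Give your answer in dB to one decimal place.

74.8 dB

I/I₀ = 3.0×10^-5/10⁻¹² = 3.0×10^7, and L = 10·log₁₀(I/I₀).
L = 10·(0.4771 + 7) = 74.77 dB.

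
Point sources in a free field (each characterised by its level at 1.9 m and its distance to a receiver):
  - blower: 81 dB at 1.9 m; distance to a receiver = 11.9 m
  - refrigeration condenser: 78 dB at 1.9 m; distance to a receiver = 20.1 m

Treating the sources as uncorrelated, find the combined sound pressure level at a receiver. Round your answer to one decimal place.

65.8 dB

Apply inverse-square spreading to bring every level to the receiver, then sum 10^(L/10).
blower: 81 − 20·log₁₀(11.9/1.9) = 81 − 15.94 = 65.06 dB.
refrigeration condenser: 78 − 20·log₁₀(20.1/1.9) = 78 − 20.49 = 57.51 dB.
Σ 10^(L/10) = 3.773e+06 → L_total = 10·log₁₀(3.773e+06) = 65.77 dB.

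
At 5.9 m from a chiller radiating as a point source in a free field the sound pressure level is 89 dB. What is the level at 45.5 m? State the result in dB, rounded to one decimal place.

For a point source, L₂ = L₁ − 20·log₁₀(r₂/r₁).
L₂ = 89 − 20·log₁₀(45.5/5.9) = 89 − 17.743 = 71.26 dB.

71.3 dB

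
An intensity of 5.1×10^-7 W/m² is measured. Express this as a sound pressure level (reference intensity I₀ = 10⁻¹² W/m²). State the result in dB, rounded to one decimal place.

Dividing by I₀ shifts the exponent by 12: I/I₀ = 5.1×10^5.
L = 10·(0.7076 + 5) = 57.08 dB.

57.1 dB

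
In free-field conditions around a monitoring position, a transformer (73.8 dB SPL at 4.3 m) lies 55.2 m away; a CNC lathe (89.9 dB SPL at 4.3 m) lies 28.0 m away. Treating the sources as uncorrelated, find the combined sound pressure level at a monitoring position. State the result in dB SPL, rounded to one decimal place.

Propagate each source to the receiver with L = L_ref − 20·log₁₀(r/r_ref), then add intensities.
transformer: 73.8 − 20·log₁₀(55.2/4.3) = 73.8 − 22.17 = 51.63 dB SPL.
CNC lathe: 89.9 − 20·log₁₀(28.0/4.3) = 89.9 − 16.27 = 73.63 dB SPL.
Σ 10^(L/10) = 2.319e+07 → L_total = 10·log₁₀(2.319e+07) = 73.65 dB SPL.

73.7 dB SPL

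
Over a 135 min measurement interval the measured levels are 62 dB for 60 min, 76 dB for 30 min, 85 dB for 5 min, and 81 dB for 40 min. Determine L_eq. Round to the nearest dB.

L_eq = 10·log₁₀[(1/T)·Σ tᵢ·10^(Lᵢ/10)] with T = 135 min.
Σ tᵢ·10^(Lᵢ/10) = 60·10^(62/10) + 30·10^(76/10) + 5·10^(85/10) + 40·10^(81/10) = 7.906e+09.
L_eq = 10·log₁₀(7.906e+09/135) = 77.68 dB.

78 dB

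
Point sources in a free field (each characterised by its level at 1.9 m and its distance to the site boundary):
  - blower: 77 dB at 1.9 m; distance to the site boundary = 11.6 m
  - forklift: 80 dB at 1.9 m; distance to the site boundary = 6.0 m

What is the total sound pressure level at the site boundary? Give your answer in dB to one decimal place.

70.6 dB

First find each source's level at the receiver (point-source: −20·log₁₀(r/r_ref)), then combine on an intensity basis.
blower: 77 − 20·log₁₀(11.6/1.9) = 77 − 15.71 = 61.29 dB.
forklift: 80 − 20·log₁₀(6.0/1.9) = 80 − 9.99 = 70.01 dB.
Σ 10^(L/10) = 1.137e+07 → L_total = 10·log₁₀(1.137e+07) = 70.56 dB.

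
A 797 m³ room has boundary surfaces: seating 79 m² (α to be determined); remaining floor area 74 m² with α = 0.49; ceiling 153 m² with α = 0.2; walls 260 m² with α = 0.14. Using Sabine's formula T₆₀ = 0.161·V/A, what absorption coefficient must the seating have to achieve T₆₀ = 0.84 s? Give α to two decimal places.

From T₆₀ = 0.161·V/A, the target T₆₀ = 0.84 s needs A = 0.161·797/0.84 = 152.76 m².
Absorption from the other surfaces = 74·0.49 + 153·0.2 + 260·0.14 = 103.26 m², so the seating must supply 49.50 m² over 79 m².
α = 49.50/79 = 0.627.

0.63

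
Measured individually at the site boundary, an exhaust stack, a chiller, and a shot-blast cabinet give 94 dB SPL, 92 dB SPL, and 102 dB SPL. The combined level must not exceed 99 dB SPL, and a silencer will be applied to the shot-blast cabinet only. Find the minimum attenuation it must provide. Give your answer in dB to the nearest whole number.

Everything except the shot-blast cabinet sums to 10^(94/10) + 10^(92/10) = 4.097e+09 in linear terms, 96.12 dB SPL.
The limit corresponds to 10^(99/10) = 7.943e+09; subtracting the fixed part leaves 3.847e+09 for the shot-blast cabinet, i.e. 95.85 dB SPL.
Required insertion loss = 102 − 95.85 = 6.15 dB.

6 dB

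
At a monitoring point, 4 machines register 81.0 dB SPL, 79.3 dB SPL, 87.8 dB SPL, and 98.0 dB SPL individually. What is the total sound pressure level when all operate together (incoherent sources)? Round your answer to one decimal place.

Incoherent sources combine by intensity addition: L_total = 10·log₁₀(Σ 10^(L_i/10)).
Σ 10^(L/10) = 10^(81.0/10) + 10^(79.3/10) + 10^(87.8/10) + 10^(98.0/10) = 7.123e+09.
L_total = 10·log₁₀(7.123e+09) = 98.53 dB SPL.

98.5 dB SPL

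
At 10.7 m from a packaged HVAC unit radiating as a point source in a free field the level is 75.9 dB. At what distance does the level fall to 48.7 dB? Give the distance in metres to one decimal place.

Point-source spreading drops the level by 20·log₁₀(r₂/r₁); inverting, r₂/r₁ = 10^(ΔL/20).
r₂ = 10.7·10^((75.9−48.7)/20) = 10.7·10^(27.2/20) = 245.12 m.

245.1 m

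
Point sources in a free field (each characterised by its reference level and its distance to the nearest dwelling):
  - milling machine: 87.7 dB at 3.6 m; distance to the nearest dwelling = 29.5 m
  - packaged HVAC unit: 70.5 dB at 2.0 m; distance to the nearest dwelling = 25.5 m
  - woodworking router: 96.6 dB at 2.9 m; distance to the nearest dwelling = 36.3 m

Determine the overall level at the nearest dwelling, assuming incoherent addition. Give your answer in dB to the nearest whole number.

First find each source's level at the receiver (point-source: −20·log₁₀(r/r_ref)), then combine on an intensity basis.
milling machine: 87.7 − 20·log₁₀(29.5/3.6) = 87.7 − 18.27 = 69.43 dB.
packaged HVAC unit: 70.5 − 20·log₁₀(25.5/2.0) = 70.5 − 22.11 = 48.39 dB.
woodworking router: 96.6 − 20·log₁₀(36.3/2.9) = 96.6 − 21.95 = 74.65 dB.
Σ 10^(L/10) = 3.801e+07 → L_total = 10·log₁₀(3.801e+07) = 75.80 dB.

76 dB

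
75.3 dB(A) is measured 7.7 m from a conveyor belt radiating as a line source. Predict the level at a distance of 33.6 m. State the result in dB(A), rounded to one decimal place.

Line-source attenuation: ΔL = 10·log₁₀(r₂/r₁) = 10·log₁₀(33.6/7.7) = 6.398 dB.
L₂ = 75.3 − 10·log₁₀(33.6/7.7) = 75.3 − 6.398 = 68.90 dB(A).

68.9 dB(A)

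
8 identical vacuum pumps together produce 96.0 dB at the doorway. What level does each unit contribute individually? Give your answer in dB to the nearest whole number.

For N identical incoherent sources L_total = L₁ + 10·log₁₀ N, so L₁ = 96.0 − 10·log₁₀(8) = 96.0 − 9.031.

87 dB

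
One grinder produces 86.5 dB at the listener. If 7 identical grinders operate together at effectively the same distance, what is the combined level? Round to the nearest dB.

N identical incoherent sources raise the level by 10·log₁₀ N.
L_total = 86.5 + 10·log₁₀(7) = 86.5 + 8.451 = 94.95 dB.

95 dB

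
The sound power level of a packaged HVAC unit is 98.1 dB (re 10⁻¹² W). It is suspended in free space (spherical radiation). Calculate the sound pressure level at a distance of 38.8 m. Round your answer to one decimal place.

L_p = L_w − 10·log₁₀(4π·r²) with r = 38.8 m.
4π·r² = 1.892e+04 m², 10·log₁₀ of that is 42.769 dB.
L_p = 98.1 − 42.769 = 55.33 dB.

55.3 dB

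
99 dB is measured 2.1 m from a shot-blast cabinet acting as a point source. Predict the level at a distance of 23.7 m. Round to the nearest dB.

78 dB

Point-source attenuation: ΔL = 20·log₁₀(r₂/r₁) = 20·log₁₀(23.7/2.1) = 21.051 dB.
L₂ = 99 − 20·log₁₀(23.7/2.1) = 99 − 21.051 = 77.95 dB.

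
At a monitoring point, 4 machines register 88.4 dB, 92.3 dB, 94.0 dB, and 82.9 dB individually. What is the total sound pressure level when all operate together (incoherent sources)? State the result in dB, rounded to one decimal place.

Incoherent sources combine by intensity addition: L_total = 10·log₁₀(Σ 10^(L_i/10)).
Σ 10^(L/10) = 10^(88.4/10) + 10^(92.3/10) + 10^(94.0/10) + 10^(82.9/10) = 5.097e+09.
L_total = 10·log₁₀(5.097e+09) = 97.07 dB.

97.1 dB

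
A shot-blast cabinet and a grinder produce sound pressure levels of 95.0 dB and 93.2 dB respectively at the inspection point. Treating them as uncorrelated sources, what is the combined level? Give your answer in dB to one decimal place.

97.2 dB

For uncorrelated sources the intensities add, so convert each level to linear form, sum, and take 10·log₁₀ of the total.
Σ 10^(L/10) = 10^(95.0/10) + 10^(93.2/10) = 5.252e+09.
L_total = 10·log₁₀(5.252e+09) = 97.20 dB.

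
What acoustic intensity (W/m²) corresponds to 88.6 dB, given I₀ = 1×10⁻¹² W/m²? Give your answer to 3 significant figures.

0.000724 W/m²

I/I₀ = 10^(88.6/10) = 7.244e+08, so I = 7.244e+08 × 10⁻¹² W/m².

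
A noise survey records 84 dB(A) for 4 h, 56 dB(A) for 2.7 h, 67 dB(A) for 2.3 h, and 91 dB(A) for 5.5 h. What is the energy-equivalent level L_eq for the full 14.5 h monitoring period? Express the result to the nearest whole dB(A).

87 dB(A)

Weight each interval's intensity by its duration and average over T = 14.5 h:
Σ tᵢ·10^(Lᵢ/10) = 4·10^(84/10) + 2.7·10^(56/10) + 2.3·10^(67/10) + 5.5·10^(91/10) = 7.941e+09.
L_eq = 10·log₁₀(7.941e+09/14.5) = 87.39 dB(A).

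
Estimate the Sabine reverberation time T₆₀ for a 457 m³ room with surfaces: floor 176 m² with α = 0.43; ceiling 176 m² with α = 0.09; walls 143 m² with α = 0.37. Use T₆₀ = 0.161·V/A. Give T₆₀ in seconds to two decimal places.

Summing Sᵢαᵢ: 176·0.43 + 176·0.09 + 143·0.37 = 144.43 m².
T₆₀ = 0.161·V/A = 0.161·457/144.43 = 0.509 s.

0.51 s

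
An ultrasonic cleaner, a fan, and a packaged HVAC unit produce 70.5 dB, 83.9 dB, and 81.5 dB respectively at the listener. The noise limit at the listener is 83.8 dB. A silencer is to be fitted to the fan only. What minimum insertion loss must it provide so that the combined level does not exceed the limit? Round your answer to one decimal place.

4.5 dB

Everything except the fan sums to 10^(70.5/10) + 10^(81.5/10) = 1.525e+08 in linear terms, 81.83 dB.
To meet 83.8 dB overall, the treated fan may contribute at most 10^(83.8/10) − 1.525e+08 = 8.741e+07, i.e. 79.42 dB.
Required insertion loss = 83.9 − 79.42 = 4.48 dB.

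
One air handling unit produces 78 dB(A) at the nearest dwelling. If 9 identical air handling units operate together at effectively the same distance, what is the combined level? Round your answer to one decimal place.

L_total = L₁ + 10·log₁₀ N for N identical incoherent sources.
L_total = 78 + 10·log₁₀(9) = 78 + 9.542 = 87.54 dB(A).

87.5 dB(A)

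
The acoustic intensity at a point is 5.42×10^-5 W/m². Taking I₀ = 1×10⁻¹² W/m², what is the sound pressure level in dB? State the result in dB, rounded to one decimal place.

77.3 dB

L = 10·log₁₀(I/I₀) = 10·log₁₀(5.42×10^-5/10⁻¹²) = 10·log₁₀(5.42×10^7).
L = 10·(0.7340 + 7) = 77.34 dB.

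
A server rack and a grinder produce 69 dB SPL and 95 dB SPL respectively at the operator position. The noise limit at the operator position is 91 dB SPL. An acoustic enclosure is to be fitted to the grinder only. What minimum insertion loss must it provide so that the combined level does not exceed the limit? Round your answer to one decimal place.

4.0 dB

The untreated sources together contribute 10^(69/10) = 7.943e+06, i.e. 69.00 dB SPL.
To meet 91 dB SPL overall, the treated grinder may contribute at most 10^(91/10) − 7.943e+06 = 1.251e+09, i.e. 90.97 dB SPL.
Required insertion loss = 95 − 90.97 = 4.03 dB.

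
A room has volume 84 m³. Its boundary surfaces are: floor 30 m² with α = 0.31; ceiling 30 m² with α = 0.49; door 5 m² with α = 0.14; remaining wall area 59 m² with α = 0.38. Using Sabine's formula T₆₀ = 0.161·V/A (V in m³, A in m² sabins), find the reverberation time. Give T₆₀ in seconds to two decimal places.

Total absorption A = 30·0.31 + 30·0.49 + 5·0.14 + 59·0.38 = 47.12 m² sabins.
T₆₀ = 0.161 × 84 / 47.12 = 0.287 s.

0.29 s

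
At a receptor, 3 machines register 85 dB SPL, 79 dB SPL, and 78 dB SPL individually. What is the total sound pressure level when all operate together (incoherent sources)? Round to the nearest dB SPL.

Incoherent sources combine by intensity addition: L_total = 10·log₁₀(Σ 10^(L_i/10)).
Σ 10^(L/10) = 10^(85/10) + 10^(79/10) + 10^(78/10) = 4.588e+08.
L_total = 10·log₁₀(4.588e+08) = 86.62 dB SPL.

87 dB SPL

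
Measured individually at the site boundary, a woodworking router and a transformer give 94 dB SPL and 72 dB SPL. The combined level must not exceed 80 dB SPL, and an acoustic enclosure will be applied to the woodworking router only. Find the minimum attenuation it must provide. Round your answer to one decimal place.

Everything except the woodworking router sums to 10^(72/10) = 1.585e+07 in linear terms, 72.00 dB SPL.
The limit corresponds to 10^(80/10) = 1.000e+08; subtracting the fixed part leaves 8.415e+07 for the woodworking router, i.e. 79.25 dB SPL.
So the woodworking router must be reduced from 94 to 79.25 dB SPL: IL = 14.75 dB.

14.7 dB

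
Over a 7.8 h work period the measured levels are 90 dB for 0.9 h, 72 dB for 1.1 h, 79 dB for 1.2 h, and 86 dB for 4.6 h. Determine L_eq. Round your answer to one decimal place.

L_eq = 10·log₁₀[(1/T)·Σ tᵢ·10^(Lᵢ/10)] with T = 7.8 h.
Σ tᵢ·10^(Lᵢ/10) = 0.9·10^(90/10) + 1.1·10^(72/10) + 1.2·10^(79/10) + 4.6·10^(86/10) = 2.844e+09.
L_eq = 10·log₁₀(2.844e+09/7.8) = 85.62 dB.

85.6 dB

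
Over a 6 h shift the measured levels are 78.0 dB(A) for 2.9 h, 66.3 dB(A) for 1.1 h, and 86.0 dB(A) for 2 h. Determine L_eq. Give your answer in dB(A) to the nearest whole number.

L_eq = 10·log₁₀[(1/T)·Σ tᵢ·10^(Lᵢ/10)] with T = 6 h.
Σ tᵢ·10^(Lᵢ/10) = 2.9·10^(78.0/10) + 1.1·10^(66.3/10) + 2·10^(86.0/10) = 9.839e+08.
L_eq = 10·log₁₀(9.839e+08/6) = 82.15 dB(A).

82 dB(A)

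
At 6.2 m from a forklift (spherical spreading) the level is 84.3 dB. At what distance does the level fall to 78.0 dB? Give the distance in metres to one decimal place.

The 6.3 dB drop corresponds to a distance ratio of 10^(6.3/20) for a point source.
r₂ = 6.2·10^((84.3−78.0)/20) = 6.2·10^(6.3/20) = 12.81 m.

12.8 m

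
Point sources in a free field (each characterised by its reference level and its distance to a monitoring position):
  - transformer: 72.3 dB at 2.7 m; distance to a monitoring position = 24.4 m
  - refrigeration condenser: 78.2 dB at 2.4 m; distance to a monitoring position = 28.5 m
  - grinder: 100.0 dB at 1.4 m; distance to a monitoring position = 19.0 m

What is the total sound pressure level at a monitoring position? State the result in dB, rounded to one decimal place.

Propagate each source to the receiver with L = L_ref − 20·log₁₀(r/r_ref), then add intensities.
transformer: 72.3 − 20·log₁₀(24.4/2.7) = 72.3 − 19.12 = 53.18 dB.
refrigeration condenser: 78.2 − 20·log₁₀(28.5/2.4) = 78.2 − 21.49 = 56.71 dB.
grinder: 100.0 − 20·log₁₀(19.0/1.4) = 100.0 − 22.65 = 77.35 dB.
Σ 10^(L/10) = 5.497e+07 → L_total = 10·log₁₀(5.497e+07) = 77.40 dB.

77.4 dB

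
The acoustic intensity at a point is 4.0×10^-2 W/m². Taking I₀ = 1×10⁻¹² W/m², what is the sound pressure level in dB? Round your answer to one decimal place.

I/I₀ = 4.0×10^-2/10⁻¹² = 4.0×10^10, and L = 10·log₁₀(I/I₀).
L = 10·(0.6021 + 10) = 106.02 dB.

106.0 dB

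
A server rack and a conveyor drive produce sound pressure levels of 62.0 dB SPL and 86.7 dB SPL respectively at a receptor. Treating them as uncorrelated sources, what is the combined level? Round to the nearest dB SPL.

Incoherent sources combine by intensity addition: L_total = 10·log₁₀(Σ 10^(L_i/10)).
Σ 10^(L/10) = 10^(62.0/10) + 10^(86.7/10) = 4.693e+08.
L_total = 10·log₁₀(4.693e+08) = 86.71 dB SPL.

87 dB SPL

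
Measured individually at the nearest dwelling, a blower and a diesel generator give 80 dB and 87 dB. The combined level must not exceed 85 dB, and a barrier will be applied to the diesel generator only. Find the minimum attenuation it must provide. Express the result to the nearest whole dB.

The untreated sources together contribute 10^(80/10) = 1.000e+08, i.e. 80.00 dB.
To meet 85 dB overall, the treated diesel generator may contribute at most 10^(85/10) − 1.000e+08 = 2.162e+08, i.e. 83.35 dB.
So the diesel generator must be reduced from 87 to 83.35 dB: IL = 3.65 dB.

4 dB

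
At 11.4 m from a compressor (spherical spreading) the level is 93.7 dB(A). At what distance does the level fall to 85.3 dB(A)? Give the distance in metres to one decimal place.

The 8.4 dB drop corresponds to a distance ratio of 10^(8.4/20) for a point source.
r₂ = 11.4·10^((93.7−85.3)/20) = 11.4·10^(8.4/20) = 29.99 m.

30.0 m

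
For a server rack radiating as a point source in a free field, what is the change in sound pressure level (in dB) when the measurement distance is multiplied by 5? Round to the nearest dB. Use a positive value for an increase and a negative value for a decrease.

-14 dB

Point-source spreading: ΔL = −20·log₁₀(r₂/r₁).
ΔL = −20·log₁₀(5) = -13.98 dB.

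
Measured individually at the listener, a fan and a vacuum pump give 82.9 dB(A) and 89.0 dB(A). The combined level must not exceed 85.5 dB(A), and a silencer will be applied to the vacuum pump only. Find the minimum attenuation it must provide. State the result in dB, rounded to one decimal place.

7.0 dB

Fixed contribution from the other source: Σ 10^(L/10) = 10^(82.9/10) = 1.950e+08 (82.90 dB(A)).
The limit corresponds to 10^(85.5/10) = 3.548e+08; subtracting the fixed part leaves 1.598e+08 for the vacuum pump, i.e. 82.04 dB(A).
Required insertion loss = 89.0 − 82.04 = 6.96 dB.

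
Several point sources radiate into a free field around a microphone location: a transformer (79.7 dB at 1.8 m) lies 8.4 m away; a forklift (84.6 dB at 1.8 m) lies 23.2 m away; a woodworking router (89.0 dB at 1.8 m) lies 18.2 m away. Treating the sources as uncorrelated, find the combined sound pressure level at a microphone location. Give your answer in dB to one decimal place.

71.4 dB

Apply inverse-square spreading to bring every level to the receiver, then sum 10^(L/10).
transformer: 79.7 − 20·log₁₀(8.4/1.8) = 79.7 − 13.38 = 66.32 dB.
forklift: 84.6 − 20·log₁₀(23.2/1.8) = 84.6 − 22.20 = 62.40 dB.
woodworking router: 89.0 − 20·log₁₀(18.2/1.8) = 89.0 − 20.10 = 68.90 dB.
Σ 10^(L/10) = 1.379e+07 → L_total = 10·log₁₀(1.379e+07) = 71.40 dB.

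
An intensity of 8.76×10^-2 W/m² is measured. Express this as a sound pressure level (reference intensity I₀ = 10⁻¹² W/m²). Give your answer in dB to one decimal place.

Dividing by I₀ shifts the exponent by 12: I/I₀ = 8.76×10^10.
L = 10·(0.9425 + 10) = 109.43 dB.

109.4 dB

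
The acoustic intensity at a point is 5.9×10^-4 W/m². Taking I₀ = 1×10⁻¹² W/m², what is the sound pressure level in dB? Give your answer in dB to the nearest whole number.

Dividing by I₀ shifts the exponent by 12: I/I₀ = 5.9×10^8.
L = 10·(0.7709 + 8) = 87.71 dB.

88 dB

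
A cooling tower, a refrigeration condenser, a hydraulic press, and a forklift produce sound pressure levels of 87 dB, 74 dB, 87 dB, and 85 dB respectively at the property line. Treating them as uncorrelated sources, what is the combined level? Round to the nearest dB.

91 dB

For uncorrelated sources the intensities add, so convert each level to linear form, sum, and take 10·log₁₀ of the total.
Σ 10^(L/10) = 10^(87/10) + 10^(74/10) + 10^(87/10) + 10^(85/10) = 1.344e+09.
L_total = 10·log₁₀(1.344e+09) = 91.28 dB.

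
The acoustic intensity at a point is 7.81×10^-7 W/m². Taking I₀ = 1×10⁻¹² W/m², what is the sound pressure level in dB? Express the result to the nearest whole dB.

59 dB

I/I₀ = 7.81×10^-7/10⁻¹² = 7.81×10^5, and L = 10·log₁₀(I/I₀).
L = 10·(0.8927 + 5) = 58.93 dB.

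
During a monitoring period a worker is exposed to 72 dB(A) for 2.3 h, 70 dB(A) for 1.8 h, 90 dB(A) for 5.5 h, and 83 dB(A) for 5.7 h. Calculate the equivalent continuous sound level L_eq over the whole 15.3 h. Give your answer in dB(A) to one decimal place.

The energy average is taken in the linear domain: L_eq = 10·log₁₀[(Σ tᵢ·10^(Lᵢ/10))/T], T = 15.3 h.
Σ tᵢ·10^(Lᵢ/10) = 2.3·10^(72/10) + 1.8·10^(70/10) + 5.5·10^(90/10) + 5.7·10^(83/10) = 6.692e+09.
L_eq = 10·log₁₀(6.692e+09/15.3) = 86.41 dB(A).

86.4 dB(A)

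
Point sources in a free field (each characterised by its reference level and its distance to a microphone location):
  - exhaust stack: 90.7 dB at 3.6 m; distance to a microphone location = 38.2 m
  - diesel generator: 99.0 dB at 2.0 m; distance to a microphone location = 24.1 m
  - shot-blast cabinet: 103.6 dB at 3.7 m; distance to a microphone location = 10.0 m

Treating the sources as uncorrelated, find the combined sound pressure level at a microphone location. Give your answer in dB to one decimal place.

Apply inverse-square spreading to bring every level to the receiver, then sum 10^(L/10).
exhaust stack: 90.7 − 20·log₁₀(38.2/3.6) = 90.7 − 20.52 = 70.18 dB.
diesel generator: 99.0 − 20·log₁₀(24.1/2.0) = 99.0 − 21.62 = 77.38 dB.
shot-blast cabinet: 103.6 − 20·log₁₀(10.0/3.7) = 103.6 − 8.64 = 94.96 dB.
Σ 10^(L/10) = 3.201e+09 → L_total = 10·log₁₀(3.201e+09) = 95.05 dB.

95.1 dB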